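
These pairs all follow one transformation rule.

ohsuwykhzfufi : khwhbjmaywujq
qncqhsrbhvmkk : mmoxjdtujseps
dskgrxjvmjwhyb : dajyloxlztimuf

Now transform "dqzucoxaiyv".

Each output is the input with this applied: shift every letter 2 places forward in the alphabet (wrapping around), then reverse the string.
Applying both steps to "dqzucoxaiyv": "fsbweqzckax", then "xakczqewbsf".

xakczqewbsf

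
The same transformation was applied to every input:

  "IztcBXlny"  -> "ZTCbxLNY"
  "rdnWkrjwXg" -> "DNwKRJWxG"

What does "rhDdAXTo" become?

The transformation: flip the case of every letter, then delete the first character.
For "rhDdAXTo", step one produces "RHdDaxtO"; step two turns that into "HdDaxtO".

HdDaxtO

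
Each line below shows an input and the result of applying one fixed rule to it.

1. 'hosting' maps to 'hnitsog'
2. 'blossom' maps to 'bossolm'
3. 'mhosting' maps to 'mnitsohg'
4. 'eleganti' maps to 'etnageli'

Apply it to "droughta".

Looking at the pairs, the operation is to swap the first and last characters, then reverse the string.
For "droughta", step one produces "aroughtd"; step two turns that into "dthguora".

dthguora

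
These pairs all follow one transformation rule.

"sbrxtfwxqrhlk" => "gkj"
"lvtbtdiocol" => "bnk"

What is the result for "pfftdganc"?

Rule — shift every letter 1 place backward in the alphabet (wrapping around), then keep only the last 3 characters.
Applying both steps to "pfftdganc": "oeescfzmb", then "zmb".

zmb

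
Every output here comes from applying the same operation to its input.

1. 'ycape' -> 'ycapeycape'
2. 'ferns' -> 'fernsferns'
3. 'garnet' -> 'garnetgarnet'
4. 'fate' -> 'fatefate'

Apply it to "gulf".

gulfgulf

The pattern: write the whole string twice.
So "gulf" becomes "gulfgulf".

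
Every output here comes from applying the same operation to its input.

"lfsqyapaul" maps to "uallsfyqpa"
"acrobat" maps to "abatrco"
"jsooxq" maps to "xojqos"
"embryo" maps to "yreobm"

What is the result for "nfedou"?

The pattern: move the last 3 characters to the front (rotate right by 3), then swap each adjacent pair of characters (1↔2, 3↔4, ...).
Working it through for "nfedou": intermediate "dounfe", final "odnuef".

odnuef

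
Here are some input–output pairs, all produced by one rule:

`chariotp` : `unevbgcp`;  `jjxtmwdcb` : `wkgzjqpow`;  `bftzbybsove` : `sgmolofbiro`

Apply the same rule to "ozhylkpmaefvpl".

mulyxcznrsicyb

The rule is to shift every letter 13 places forward in the alphabet (wrapping around) — i.e. ROT13, then move the first character to the end.
Applying both steps to "ozhylkpmaefvpl": "bmulyxcznrsicy", then "mulyxcznrsicyb".
(Check on "chariotp": → "punevbgc" → "unevbgcp" ✓)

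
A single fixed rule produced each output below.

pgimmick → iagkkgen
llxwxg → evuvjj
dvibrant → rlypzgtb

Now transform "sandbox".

vmzblyq

What's happening: reverse the string, then shift every letter 2 places backward in the alphabet (wrapping around).
For "sandbox", step one produces "xobdnas"; step two turns that into "vmzblyq".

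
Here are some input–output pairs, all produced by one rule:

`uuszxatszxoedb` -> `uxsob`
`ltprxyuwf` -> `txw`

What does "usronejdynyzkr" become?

Rule — keep one character in every 3, starting at position 2 (positions 2nd, 5th, 8th, ...).
So "usronejdynyzkr" becomes "sndyr".

sndyr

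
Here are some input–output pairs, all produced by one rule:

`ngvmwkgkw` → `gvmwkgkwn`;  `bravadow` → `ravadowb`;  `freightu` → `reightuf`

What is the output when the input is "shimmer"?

himmers

The pattern: move the first character to the end.
Doing the same to "shimmer": "himmers".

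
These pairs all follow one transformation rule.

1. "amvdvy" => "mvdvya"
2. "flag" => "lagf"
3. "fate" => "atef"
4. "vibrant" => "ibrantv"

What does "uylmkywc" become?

The transformation: move the first character to the end.
For "uylmkywc" the result is "ylmkywcu".

ylmkywcu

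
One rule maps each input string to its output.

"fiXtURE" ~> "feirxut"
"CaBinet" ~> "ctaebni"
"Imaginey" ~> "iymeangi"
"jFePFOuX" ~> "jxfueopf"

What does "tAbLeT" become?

The rule is to take characters alternately from the front and the back (1st, last, 2nd, 2nd-last, ...), then convert every letter to lowercase.
Working it through for "tAbLeT": intermediate "tTAebL", final "ttaebl".

ttaebl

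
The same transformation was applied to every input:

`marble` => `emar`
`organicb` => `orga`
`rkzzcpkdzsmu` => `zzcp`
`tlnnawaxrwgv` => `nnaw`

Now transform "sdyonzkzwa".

The transformation: swap the front and back halves of the string, then keep only the last 4 characters.
Starting from "sdyonzkzwa": after the first operation, "zkzwasdyon"; after the second, "dyon".

dyon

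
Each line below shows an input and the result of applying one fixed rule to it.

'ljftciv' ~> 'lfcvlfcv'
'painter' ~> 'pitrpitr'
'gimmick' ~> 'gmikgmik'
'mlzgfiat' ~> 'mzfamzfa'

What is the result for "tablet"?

tbetbe

The transformation: keep every other character starting from the first (positions 1st, 3rd, 5th, ...), then write the whole string twice.
Working it through for "tablet": intermediate "tbe", final "tbetbe".
(Check on "gimmick": → "gmik" → "gmikgmik" ✓)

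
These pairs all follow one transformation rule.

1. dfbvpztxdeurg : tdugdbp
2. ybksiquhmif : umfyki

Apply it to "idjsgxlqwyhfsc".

The pattern: keep every other character starting from the first (positions 1st, 3rd, 5th, ...), then move the first 3 characters to the end (rotate left by 3).
For "idjsgxlqwyhfsc", step one produces "ijglwhs"; step two turns that into "lwhsijg".

lwhsijg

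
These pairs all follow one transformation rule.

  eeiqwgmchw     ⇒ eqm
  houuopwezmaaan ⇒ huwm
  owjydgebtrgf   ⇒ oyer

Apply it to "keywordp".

The rule is to move the last 2 characters to the front (rotate right by 2), then keep one character in every 3, starting at position 3 (positions 3rd, 6th, 9th, ...).
Applying both steps to "keywordp": "dpkeywor", then "kw".

kw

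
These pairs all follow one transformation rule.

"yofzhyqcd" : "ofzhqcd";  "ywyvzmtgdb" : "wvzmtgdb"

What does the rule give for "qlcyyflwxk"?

What's happening: remove every "y".
So "qlcyyflwxk" becomes "qlcflwxk".

qlcflwxk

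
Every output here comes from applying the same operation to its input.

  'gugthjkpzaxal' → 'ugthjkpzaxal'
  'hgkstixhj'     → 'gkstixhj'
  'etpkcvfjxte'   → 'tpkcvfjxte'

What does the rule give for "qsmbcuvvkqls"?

smbcuvvkqls

What's happening: delete the first character.
Applying that to "qsmbcuvvkqls" gives "smbcuvvkqls".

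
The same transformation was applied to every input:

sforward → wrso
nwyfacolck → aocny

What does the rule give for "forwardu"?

Looking at the pairs, the operation is to move the first 3 characters to the end (rotate left by 3), then keep every other character starting from the second (positions 2nd, 4th, 6th, ...).
For "forwardu", step one produces "wardufor"; step two turns that into "adfr".

adfr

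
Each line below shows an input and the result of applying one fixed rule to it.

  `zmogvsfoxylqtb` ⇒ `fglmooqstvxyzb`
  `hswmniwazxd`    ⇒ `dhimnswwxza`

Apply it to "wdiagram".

Each output is the input with this applied: sort the characters into alphabetical order, then move the first character to the end.
For "wdiagram", step one produces "aadgimrw"; step two turns that into "adgimrwa".

adgimrwa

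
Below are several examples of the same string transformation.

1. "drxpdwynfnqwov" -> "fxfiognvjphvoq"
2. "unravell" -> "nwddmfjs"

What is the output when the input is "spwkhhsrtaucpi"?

jlsmuhakhoczzk

Each output is the input with this applied: swap the front and back halves of the string, then shift every letter 8 places backward in the alphabet (wrapping around).
Applying both steps to "spwkhhsrtaucpi": "rtaucpispwkhhs", then "jlsmuhakhoczzk".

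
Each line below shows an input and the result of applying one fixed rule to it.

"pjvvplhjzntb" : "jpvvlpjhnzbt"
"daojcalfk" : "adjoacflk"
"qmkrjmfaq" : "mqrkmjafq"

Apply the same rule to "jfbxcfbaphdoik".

The pattern: swap each adjacent pair of characters (1↔2, 3↔4, ...).
"jfbxcfbaphdoik" → "fjxbfcabhpodki".

fjxbfcabhpodki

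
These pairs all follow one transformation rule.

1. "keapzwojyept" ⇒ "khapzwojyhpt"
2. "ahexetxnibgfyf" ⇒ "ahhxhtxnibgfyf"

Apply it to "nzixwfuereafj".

Each output is the input with this applied: replace every "e" with "h".
"nzixwfuereafj" → "nzixwfuhrhafj".

nzixwfuhrhafj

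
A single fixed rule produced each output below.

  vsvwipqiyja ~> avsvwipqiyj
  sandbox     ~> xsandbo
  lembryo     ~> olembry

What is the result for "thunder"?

rthunde

In each case the input is transformed by: move the last character to the front.
For "thunder" the result is "rthunde".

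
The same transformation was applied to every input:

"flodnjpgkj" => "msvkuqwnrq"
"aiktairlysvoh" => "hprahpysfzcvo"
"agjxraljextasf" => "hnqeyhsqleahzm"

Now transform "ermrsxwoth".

The rule is to shift every letter 7 places forward in the alphabet (wrapping around).
So "ermrsxwoth" becomes "lytyzedvao".

lytyzedvao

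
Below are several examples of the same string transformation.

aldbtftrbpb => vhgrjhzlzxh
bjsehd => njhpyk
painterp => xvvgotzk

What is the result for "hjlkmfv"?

lbnprqs

Looking at the pairs, the operation is to move the last 2 characters to the front (rotate right by 2), then shift every letter 6 places forward in the alphabet (wrapping around).
For "hjlkmfv", step one produces "fvhjlkm"; step two turns that into "lbnprqs".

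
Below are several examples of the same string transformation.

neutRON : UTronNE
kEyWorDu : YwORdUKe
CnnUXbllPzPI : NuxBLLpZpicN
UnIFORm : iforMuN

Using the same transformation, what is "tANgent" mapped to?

The rule is to flip the case of every letter, then move the first 2 characters to the end (rotate left by 2).
For "tANgent", step one produces "TanGENT"; step two turns that into "nGENTTa".

nGENTTa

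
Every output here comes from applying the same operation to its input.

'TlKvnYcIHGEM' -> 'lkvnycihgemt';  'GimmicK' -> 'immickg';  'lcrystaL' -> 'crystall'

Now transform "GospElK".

The transformation: move the first character to the end, then convert every letter to lowercase.
Starting from "GospElK": after the first operation, "ospElKG"; after the second, "ospelkg".

ospelkg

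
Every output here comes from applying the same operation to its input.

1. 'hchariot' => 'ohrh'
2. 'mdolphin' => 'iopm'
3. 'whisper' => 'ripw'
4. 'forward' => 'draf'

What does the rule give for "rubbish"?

hbir

What's happening: keep every other character starting from the first (positions 1st, 3rd, 5th, ...), then swap the first and last characters.
So "rubbish" becomes "hbir".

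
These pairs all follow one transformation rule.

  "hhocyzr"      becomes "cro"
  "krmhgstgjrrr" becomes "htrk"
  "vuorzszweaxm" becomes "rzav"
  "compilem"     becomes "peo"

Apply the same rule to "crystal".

Rule — move the first 3 characters to the end (rotate left by 3), then keep one character in every 3, starting at position 1 (positions 1st, 4th, 7th, ...).
Applying that to "crystal" gives "sly".
(Check on "krmhgstgjrrr": → "hgstgjrrrkrm" → "htrk" ✓)

sly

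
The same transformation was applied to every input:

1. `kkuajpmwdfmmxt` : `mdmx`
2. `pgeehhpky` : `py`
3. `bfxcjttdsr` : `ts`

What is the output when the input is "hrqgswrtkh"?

What's happening: keep every other character starting from the first (positions 1st, 3rd, 5th, ...), then delete the first 3 characters.
For "hrqgswrtkh", step one produces "hqsrk"; step two turns that into "rk".

rk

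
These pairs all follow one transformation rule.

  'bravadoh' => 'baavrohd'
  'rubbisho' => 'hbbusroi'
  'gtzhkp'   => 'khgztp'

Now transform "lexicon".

Looking at the pairs, the operation is to sort the characters into reverse alphabetical order, then move the last 3 characters to the front (rotate right by 3).
Working it through for "lexicon": intermediate "xonliec", final "iecxonl".

iecxonl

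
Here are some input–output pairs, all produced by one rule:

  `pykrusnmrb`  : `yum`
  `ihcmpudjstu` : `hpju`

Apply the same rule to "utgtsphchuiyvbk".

Rule — keep one character in every 3, starting at position 2 (positions 2nd, 5th, 8th, ...).
Applying that to "utgtsphchuiyvbk" gives "tscib".

tscib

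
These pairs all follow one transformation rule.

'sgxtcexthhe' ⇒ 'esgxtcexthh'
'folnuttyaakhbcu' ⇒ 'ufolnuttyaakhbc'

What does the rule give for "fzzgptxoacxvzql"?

The pattern: move the last character to the front.
Doing the same to "fzzgptxoacxvzql": "lfzzgptxoacxvzq".

lfzzgptxoacxvzq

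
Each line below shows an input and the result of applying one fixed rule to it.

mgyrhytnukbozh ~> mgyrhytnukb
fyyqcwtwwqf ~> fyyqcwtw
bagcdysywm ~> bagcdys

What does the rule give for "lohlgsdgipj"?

lohlgsdg

Looking at the pairs, the operation is to delete the last 3 characters.
Applying that to "lohlgsdgipj" gives "lohlgsdg".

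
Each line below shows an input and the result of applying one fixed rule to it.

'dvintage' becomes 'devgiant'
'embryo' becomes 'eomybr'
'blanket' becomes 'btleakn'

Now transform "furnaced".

fduercna

The pattern: take characters alternately from the front and the back (1st, last, 2nd, 2nd-last, ...).
Doing the same to "furnaced": "fduercna".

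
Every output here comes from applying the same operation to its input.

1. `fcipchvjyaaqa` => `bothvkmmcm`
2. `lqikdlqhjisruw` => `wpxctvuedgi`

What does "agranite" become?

The pattern: delete the first 3 characters, then shift every letter 12 places forward in the alphabet (wrapping around).
"agranite" → "anite" → "mzufq".
(Check on "lqikdlqhjisruw": → "kdlqhjisruw" → "wpxctvuedgi" ✓)

mzufq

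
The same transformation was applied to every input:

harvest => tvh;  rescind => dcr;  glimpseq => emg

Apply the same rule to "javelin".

nej

Rule — keep one character in every 3, starting at position 1 (positions 1st, 4th, 7th, ...), then reverse the string.
"javelin" → "jen" → "nej".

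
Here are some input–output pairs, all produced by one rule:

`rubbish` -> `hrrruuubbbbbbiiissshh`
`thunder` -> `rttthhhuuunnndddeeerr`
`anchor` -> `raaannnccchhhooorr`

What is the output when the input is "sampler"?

Rule — repeat every character 3 times, then move the last character to the front.
Applying both steps to "sampler": "sssaaammmpppllleeerrr", then "rsssaaammmpppllleeerr".

rsssaaammmpppllleeerr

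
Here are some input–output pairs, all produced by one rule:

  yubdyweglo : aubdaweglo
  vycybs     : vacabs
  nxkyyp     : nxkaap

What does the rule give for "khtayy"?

In each case the input is transformed by: replace every "y" with "a".
Doing the same to "khtayy": "khtaaa".

khtaaa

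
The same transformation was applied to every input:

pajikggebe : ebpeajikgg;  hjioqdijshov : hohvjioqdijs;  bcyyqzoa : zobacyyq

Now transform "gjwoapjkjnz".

jngzjwoapjk

Rule — swap the first and last characters, then move the last 3 characters to the front (rotate right by 3).
For "gjwoapjkjnz", step one produces "zjwoapjkjng"; step two turns that into "jngzjwoapjk".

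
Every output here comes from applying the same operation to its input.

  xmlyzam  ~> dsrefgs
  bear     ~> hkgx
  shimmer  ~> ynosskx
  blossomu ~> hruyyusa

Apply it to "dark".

Each output is the input with this applied: shift every letter 6 places forward in the alphabet (wrapping around).
So "dark" becomes "jgxq".

jgxq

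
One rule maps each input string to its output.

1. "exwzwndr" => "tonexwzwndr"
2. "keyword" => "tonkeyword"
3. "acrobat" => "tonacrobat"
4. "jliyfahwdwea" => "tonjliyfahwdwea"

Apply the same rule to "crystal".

Looking at the pairs, the operation is to prepend "ton".
Applying that to "crystal" gives "toncrystal".

toncrystal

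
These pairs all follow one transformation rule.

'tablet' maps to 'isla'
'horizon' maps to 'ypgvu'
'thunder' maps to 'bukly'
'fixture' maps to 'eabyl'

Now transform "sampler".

The rule is to shift every letter 7 places forward in the alphabet (wrapping around), then delete the first 2 characters.
On "sampler": the first step gives "zhtwsly", and the second then gives "twsly".

twsly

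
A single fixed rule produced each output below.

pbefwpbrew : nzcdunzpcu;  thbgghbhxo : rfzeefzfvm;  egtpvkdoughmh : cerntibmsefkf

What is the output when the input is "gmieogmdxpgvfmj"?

What's happening: shift every letter 2 places backward in the alphabet (wrapping around).
So "gmieogmdxpgvfmj" becomes "ekgcmekbvnetdkh".

ekgcmekbvnetdkh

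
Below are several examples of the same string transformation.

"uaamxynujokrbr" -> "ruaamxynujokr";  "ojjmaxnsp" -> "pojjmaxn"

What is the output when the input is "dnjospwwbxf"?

fdnjospwwb

Looking at the pairs, the operation is to move the last character to the front, then delete the last character.
Starting from "dnjospwwbxf": after the first operation, "fdnjospwwbx"; after the second, "fdnjospwwb".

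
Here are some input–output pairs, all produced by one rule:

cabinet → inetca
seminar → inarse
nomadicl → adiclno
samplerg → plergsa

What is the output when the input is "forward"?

Looking at the pairs, the operation is to move the first 2 characters to the end (rotate left by 2), then delete the first character.
Working it through for "forward": intermediate "rwardfo", final "wardfo".

wardfo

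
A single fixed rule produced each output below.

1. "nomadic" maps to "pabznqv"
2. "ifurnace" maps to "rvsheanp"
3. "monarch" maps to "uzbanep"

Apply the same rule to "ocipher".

ebpvcur

The pattern: move the last character to the front, then shift every letter 13 places forward in the alphabet (wrapping around) — i.e. ROT13.
Applying both steps to "ocipher": "rociphe", then "ebpvcur".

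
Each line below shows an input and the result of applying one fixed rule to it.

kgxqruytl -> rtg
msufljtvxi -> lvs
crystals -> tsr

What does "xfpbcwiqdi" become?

cqf

Looking at the pairs, the operation is to keep one character in every 3, starting at position 2 (positions 2nd, 5th, 8th, ...), then move the first character to the end.
Starting from "xfpbcwiqdi": after the first operation, "fcq"; after the second, "cqf".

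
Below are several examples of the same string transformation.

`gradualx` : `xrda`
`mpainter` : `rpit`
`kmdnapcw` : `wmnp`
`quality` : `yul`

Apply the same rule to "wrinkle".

ern

The transformation: move the last 2 characters to the front (rotate right by 2), then keep every other character starting from the second (positions 2nd, 4th, 6th, ...).
For "wrinkle", step one produces "lewrink"; step two turns that into "ern".
(Check on "kmdnapcw": → "cwkmdnap" → "wmnp" ✓)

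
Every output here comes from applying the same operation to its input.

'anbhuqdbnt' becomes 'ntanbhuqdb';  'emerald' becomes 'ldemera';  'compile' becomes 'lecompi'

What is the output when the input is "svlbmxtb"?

tbsvlbmx

The rule is to move the last 2 characters to the front (rotate right by 2).
"svlbmxtb" → "tbsvlbmx".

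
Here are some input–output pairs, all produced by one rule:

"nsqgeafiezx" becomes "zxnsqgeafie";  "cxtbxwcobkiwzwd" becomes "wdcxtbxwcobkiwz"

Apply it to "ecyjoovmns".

nsecyjoovm

Rule — move the last 2 characters to the front (rotate right by 2).
Doing the same to "ecyjoovmns": "nsecyjoovm".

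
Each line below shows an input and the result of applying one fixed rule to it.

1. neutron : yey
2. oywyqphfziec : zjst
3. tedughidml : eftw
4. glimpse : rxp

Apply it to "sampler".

dac

Each output is the input with this applied: keep one character in every 3, starting at position 1 (positions 1st, 4th, 7th, ...), then shift every letter 11 places forward in the alphabet (wrapping around).
Starting from "sampler": after the first operation, "spr"; after the second, "dac".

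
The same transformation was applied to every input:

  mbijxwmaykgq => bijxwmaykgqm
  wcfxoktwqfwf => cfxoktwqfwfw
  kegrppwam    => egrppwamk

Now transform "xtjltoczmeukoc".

The rule is to move the first character to the end.
For "xtjltoczmeukoc" the result is "tjltoczmeukocx".

tjltoczmeukocx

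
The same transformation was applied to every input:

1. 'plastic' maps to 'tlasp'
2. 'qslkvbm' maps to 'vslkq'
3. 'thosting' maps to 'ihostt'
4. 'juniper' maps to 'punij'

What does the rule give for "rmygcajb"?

amygcr

The pattern: delete the last 2 characters, then swap the first and last characters.
Starting from "rmygcajb": after the first operation, "rmygca"; after the second, "amygcr".
(Check on "qslkvbm": → "qslkv" → "vslkq" ✓)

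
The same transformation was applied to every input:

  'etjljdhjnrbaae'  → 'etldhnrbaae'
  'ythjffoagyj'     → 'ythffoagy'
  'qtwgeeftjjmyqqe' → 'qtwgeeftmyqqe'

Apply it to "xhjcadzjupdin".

xhcadzupdin

What's happening: remove every "j".
Doing the same to "xhjcadzjupdin": "xhcadzupdin".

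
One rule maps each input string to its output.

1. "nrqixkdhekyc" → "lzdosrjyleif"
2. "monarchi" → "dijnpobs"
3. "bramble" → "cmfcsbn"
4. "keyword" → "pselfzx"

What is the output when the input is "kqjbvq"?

The rule is to shift every letter 1 place forward in the alphabet (wrapping around), then move the last 3 characters to the front (rotate right by 3).
On "kqjbvq" that produces "cwrlrk".
(Check on "nrqixkdhekyc": → "osrjyleiflzd" → "lzdosrjyleif" ✓)

cwrlrk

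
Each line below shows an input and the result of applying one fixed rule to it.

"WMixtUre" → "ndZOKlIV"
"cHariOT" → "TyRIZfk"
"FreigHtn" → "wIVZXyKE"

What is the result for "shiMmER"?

Each output is the input with this applied: shift every letter 9 places backward in the alphabet (wrapping around), then flip the case of every letter.
"shiMmER" → "JYZdDvi".

JYZdDvi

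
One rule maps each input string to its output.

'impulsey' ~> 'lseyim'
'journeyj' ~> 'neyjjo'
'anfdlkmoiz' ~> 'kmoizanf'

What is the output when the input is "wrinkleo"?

kleowr

Rule — swap the front and back halves of the string, then delete the last 2 characters.
On "wrinkleo": the first step gives "kleowrin", and the second then gives "kleowr".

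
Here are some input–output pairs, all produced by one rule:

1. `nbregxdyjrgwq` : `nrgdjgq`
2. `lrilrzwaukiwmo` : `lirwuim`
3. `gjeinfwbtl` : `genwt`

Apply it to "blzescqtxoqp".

bzsqxq

Looking at the pairs, the operation is to keep every other character starting from the first (positions 1st, 3rd, 5th, ...).
So "blzescqtxoqp" becomes "bzsqxq".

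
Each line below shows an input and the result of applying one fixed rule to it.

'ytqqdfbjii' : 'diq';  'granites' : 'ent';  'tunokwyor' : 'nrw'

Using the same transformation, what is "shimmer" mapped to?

hm

In each case the input is transformed by: sort the characters into alphabetical order, then keep one character in every 3, starting at position 2 (positions 2nd, 5th, 8th, ...).
Applying both steps to "shimmer": "ehimmrs", then "hm".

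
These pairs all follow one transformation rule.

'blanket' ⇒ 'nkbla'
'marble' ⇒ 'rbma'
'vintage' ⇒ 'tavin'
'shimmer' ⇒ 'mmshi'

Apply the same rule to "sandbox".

dbsan

In each case the input is transformed by: delete the last 2 characters, then move the last 2 characters to the front (rotate right by 2).
Applying both steps to "sandbox": "sandb", then "dbsan".
(Check on "marble": → "marb" → "rbma" ✓)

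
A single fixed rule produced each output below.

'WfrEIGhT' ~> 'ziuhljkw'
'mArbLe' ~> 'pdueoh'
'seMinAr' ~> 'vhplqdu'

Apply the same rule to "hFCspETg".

What's happening: shift every letter 3 places forward in the alphabet (wrapping around), then convert every letter to lowercase.
On "hFCspETg": the first step gives "kIFvsHWj", and the second then gives "kifvshwj".

kifvshwj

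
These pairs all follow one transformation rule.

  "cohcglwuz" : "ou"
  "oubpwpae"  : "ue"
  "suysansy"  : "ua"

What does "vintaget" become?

Each output is the input with this applied: keep one character in every 3, starting at position 2 (positions 2nd, 5th, 8th, ...), then keep only the vowels.
Starting from "vintaget": after the first operation, "iat"; after the second, "ia".

ia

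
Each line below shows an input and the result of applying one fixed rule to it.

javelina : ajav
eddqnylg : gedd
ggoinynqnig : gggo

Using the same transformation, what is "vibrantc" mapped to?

cvib

Rule — move the first 3 characters to the end (rotate left by 3), then keep only the last 4 characters.
Doing the same to "vibrantc": "cvib".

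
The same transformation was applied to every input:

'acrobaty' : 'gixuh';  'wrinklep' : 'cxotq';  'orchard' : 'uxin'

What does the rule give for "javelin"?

The transformation: shift every letter 6 places forward in the alphabet (wrapping around), then delete the last 3 characters.
For "javelin", step one produces "pgbkrot"; step two turns that into "pgbk".

pgbk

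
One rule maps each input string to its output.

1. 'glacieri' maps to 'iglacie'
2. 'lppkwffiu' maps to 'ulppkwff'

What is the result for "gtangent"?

Each output is the input with this applied: move the last character to the front, then delete the last character.
"gtangent" → "tgtangen" → "tgtange".

tgtange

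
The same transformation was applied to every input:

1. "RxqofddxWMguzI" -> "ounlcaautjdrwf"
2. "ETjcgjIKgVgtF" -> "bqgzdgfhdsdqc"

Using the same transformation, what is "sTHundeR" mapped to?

pqerkabo

The rule is to shift every letter 3 places backward in the alphabet (wrapping around), then convert every letter to lowercase.
On "sTHundeR": the first step gives "pQErkabO", and the second then gives "pqerkabo".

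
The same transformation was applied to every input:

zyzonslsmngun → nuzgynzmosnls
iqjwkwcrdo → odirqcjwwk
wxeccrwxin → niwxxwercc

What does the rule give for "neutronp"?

pnnoerut

Rule — move the last character to the front, then take characters alternately from the front and the back (1st, last, 2nd, 2nd-last, ...).
Applying both steps to "neutronp": "pneutron", then "pnnoerut".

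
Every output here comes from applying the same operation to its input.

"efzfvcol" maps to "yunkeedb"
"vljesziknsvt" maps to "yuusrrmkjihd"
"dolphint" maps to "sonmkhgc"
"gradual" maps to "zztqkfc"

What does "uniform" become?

The pattern: shift every letter 1 place backward in the alphabet (wrapping around), then sort the characters into reverse alphabetical order.
Applying both steps to "uniform": "tmhenql", then "tqnmlhe".

tqnmlhe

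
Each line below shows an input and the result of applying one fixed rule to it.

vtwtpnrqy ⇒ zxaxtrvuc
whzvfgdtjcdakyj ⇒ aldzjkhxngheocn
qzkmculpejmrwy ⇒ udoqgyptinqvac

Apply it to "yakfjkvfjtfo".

Looking at the pairs, the operation is to shift every letter 4 places forward in the alphabet (wrapping around).
On "yakfjkvfjtfo" that produces "ceojnozjnxjs".

ceojnozjnxjs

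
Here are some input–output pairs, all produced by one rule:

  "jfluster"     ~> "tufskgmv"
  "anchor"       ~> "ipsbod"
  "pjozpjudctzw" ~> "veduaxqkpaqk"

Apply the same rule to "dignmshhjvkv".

The pattern: swap the front and back halves of the string, then shift every letter 1 place forward in the alphabet (wrapping around).
"dignmshhjvkv" → "iikwlwejhont".
(Check on "pjozpjudctzw": → "udctzwpjozpj" → "veduaxqkpaqk" ✓)

iikwlwejhont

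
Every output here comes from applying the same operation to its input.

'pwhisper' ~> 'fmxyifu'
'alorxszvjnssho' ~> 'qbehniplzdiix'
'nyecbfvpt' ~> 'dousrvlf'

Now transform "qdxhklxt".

In each case the input is transformed by: shift every letter 10 places backward in the alphabet (wrapping around), then delete the last character.
On "qdxhklxt": the first step gives "gtnxabnj", and the second then gives "gtnxabn".

gtnxabn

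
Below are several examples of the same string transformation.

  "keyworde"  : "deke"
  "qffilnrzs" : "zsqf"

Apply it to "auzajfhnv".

nvau

In each case the input is transformed by: move the last 2 characters to the front (rotate right by 2), then keep only the first 4 characters.
For "auzajfhnv", step one produces "nvauzajfh"; step two turns that into "nvau".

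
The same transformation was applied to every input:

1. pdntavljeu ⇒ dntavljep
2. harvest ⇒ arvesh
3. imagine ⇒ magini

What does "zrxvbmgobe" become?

What's happening: delete the last character, then move the first character to the end.
Working it through for "zrxvbmgobe": intermediate "zrxvbmgob", final "rxvbmgobz".

rxvbmgobz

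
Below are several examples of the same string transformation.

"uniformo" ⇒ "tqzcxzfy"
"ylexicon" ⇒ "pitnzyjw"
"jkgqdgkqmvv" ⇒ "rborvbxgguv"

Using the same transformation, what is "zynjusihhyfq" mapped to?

yufdtssjqbkj

What's happening: move the first 2 characters to the end (rotate left by 2), then shift every letter 11 places forward in the alphabet (wrapping around).
For "zynjusihhyfq", step one produces "njusihhyfqzy"; step two turns that into "yufdtssjqbkj".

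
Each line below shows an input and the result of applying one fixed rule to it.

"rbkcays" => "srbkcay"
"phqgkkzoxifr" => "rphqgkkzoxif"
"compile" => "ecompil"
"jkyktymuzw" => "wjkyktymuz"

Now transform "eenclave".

Each output is the input with this applied: move the last character to the front.
"eenclave" → "eeenclav".

eeenclav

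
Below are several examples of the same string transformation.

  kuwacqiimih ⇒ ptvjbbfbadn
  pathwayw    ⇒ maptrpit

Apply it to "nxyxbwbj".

rqupucgq

In each case the input is transformed by: shift every letter 7 places backward in the alphabet (wrapping around), then move the first 2 characters to the end (rotate left by 2).
For "nxyxbwbj" the result is "rqupucgq".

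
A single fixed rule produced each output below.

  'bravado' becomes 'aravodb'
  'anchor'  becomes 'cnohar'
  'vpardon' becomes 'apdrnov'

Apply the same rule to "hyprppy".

In each case the input is transformed by: move the first character to the end, then swap each adjacent pair of characters (1↔2, 3↔4, ...).
On "hyprppy" that produces "pypryph".

pypryph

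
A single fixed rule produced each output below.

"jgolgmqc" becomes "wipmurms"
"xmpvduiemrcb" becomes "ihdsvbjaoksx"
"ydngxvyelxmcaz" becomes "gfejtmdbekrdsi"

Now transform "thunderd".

The pattern: shift every letter 6 places forward in the alphabet (wrapping around), then move the last 2 characters to the front (rotate right by 2).
Applying both steps to "thunderd": "znatjkxj", then "xjznatjk".

xjznatjk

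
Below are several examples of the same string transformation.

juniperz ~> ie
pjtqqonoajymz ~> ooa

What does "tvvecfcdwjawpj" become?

The pattern: delete the first 2 characters, then keep only the vowels.
So "tvvecfcdwjawpj" becomes "ea".

ea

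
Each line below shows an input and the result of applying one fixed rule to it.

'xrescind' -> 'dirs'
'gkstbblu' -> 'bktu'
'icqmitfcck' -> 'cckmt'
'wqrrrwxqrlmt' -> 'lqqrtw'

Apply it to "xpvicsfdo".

The transformation: keep every other character starting from the second (positions 2nd, 4th, 6th, ...), then sort the characters into alphabetical order.
Applying both steps to "xpvicsfdo": "pisd", then "dips".
(Check on "wqrrrwxqrlmt": → "qrwqlt" → "lqqrtw" ✓)

dips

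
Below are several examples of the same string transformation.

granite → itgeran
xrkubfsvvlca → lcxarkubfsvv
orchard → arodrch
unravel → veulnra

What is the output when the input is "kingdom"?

dokming

The rule is to swap the first and last characters, then move the last 3 characters to the front (rotate right by 3).
On "kingdom": the first step gives "mingdok", and the second then gives "dokming".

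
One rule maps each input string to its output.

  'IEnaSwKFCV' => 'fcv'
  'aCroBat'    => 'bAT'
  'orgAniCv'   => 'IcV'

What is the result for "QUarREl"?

reL

The transformation: flip the case of every letter, then keep only the last 3 characters.
Starting from "QUarREl": after the first operation, "quARreL"; after the second, "reL".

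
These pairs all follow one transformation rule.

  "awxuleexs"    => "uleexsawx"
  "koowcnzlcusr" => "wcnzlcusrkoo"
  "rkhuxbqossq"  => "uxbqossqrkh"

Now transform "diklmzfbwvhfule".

Looking at the pairs, the operation is to move the first 3 characters to the end (rotate left by 3).
On "diklmzfbwvhfule" that produces "lmzfbwvhfuledik".

lmzfbwvhfuledik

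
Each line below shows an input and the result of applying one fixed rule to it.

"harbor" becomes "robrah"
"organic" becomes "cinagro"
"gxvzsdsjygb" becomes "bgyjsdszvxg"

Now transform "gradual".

laudarg

Each output is the input with this applied: reverse the string.
Doing the same to "gradual": "laudarg".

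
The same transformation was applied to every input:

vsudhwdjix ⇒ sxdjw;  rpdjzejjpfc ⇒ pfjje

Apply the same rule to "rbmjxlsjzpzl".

bljplj

Rule — keep every other character starting from the second (positions 2nd, 4th, 6th, ...), then take characters alternately from the front and the back (1st, last, 2nd, 2nd-last, ...).
On "rbmjxlsjzpzl" that produces "bljplj".
(Check on "vsudhwdjix": → "sdwjx" → "sxdjw" ✓)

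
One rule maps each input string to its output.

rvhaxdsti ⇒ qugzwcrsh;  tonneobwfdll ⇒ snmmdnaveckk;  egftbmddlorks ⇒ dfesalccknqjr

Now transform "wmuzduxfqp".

vltyctwepo

The pattern: shift every letter 1 place backward in the alphabet (wrapping around).
So "wmuzduxfqp" becomes "vltyctwepo".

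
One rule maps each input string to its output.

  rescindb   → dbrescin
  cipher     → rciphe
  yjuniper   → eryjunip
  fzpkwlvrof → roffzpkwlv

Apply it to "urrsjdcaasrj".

Each output is the input with this applied: swap the front and back halves of the string, then move the first 2 characters to the end (rotate left by 2).
"urrsjdcaasrj" → "caasrjurrsjd" → "asrjurrsjdca".

asrjurrsjdca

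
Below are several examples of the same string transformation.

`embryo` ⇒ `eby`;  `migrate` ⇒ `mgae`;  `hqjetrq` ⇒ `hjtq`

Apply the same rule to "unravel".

urvl

The transformation: keep every other character starting from the first (positions 1st, 3rd, 5th, ...).
Doing the same to "unravel": "urvl".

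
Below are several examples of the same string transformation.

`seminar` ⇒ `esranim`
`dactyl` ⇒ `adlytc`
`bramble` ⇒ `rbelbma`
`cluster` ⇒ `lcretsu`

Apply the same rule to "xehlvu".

exuvlh

The transformation: reverse the string, then move the last 2 characters to the front (rotate right by 2).
For "xehlvu", step one produces "uvlhex"; step two turns that into "exuvlh".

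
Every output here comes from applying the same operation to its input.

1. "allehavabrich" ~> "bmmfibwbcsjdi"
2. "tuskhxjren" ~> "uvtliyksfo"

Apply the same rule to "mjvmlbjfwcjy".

What's happening: shift every letter 1 place forward in the alphabet (wrapping around).
So "mjvmlbjfwcjy" becomes "nkwnmckgxdkz".

nkwnmckgxdkz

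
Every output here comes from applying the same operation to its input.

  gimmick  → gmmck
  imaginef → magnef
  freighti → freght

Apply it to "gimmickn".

gmmckn

What's happening: remove every "i".
"gimmickn" → "gmmckn".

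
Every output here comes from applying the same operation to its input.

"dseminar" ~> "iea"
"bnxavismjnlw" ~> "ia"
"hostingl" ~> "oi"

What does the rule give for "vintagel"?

The pattern: sort the characters into reverse alphabetical order, then keep only the vowels.
Working it through for "vintagel": intermediate "vtnligea", final "iea".

iea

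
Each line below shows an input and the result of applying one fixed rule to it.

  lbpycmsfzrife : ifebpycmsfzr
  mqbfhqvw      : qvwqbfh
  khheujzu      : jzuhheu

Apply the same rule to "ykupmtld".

What's happening: delete the first character, then move the last 3 characters to the front (rotate right by 3).
On "ykupmtld" that produces "tldkupm".

tldkupm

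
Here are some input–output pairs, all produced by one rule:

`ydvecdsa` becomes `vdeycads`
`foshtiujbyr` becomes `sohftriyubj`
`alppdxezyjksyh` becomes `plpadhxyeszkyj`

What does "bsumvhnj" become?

Rule — move the first 2 characters to the end (rotate left by 2), then take characters alternately from the front and the back (1st, last, 2nd, 2nd-last, ...).
For "bsumvhnj", step one produces "umvhnjbs"; step two turns that into "usmbvjhn".

usmbvjhn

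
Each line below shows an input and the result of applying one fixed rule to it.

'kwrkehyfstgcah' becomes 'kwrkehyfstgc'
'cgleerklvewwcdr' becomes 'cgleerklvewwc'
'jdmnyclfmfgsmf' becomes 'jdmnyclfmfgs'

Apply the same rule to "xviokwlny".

Each output is the input with this applied: delete the last 2 characters.
Applying that to "xviokwlny" gives "xviokwl".

xviokwl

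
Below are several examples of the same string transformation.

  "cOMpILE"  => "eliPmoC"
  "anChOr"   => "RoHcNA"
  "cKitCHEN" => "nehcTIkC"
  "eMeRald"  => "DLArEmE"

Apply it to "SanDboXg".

Rule — reverse the string, then flip the case of every letter.
"SanDboXg" → "gXobDnaS" → "GxOBdNAs".
(Check on "eMeRald": → "dlaReMe" → "DLArEmE" ✓)

GxOBdNAs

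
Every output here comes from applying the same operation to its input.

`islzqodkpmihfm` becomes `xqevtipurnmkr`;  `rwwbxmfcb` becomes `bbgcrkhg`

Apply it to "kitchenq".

The transformation: delete the first character, then shift every letter 5 places forward in the alphabet (wrapping around).
Applying both steps to "kitchenq": "itchenq", then "nyhmjsv".

nyhmjsv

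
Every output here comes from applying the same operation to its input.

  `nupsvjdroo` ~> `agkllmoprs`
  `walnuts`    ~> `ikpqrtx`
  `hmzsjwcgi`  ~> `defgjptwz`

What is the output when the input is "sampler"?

The pattern: shift every letter 3 places backward in the alphabet (wrapping around), then sort the characters into alphabetical order.
Working it through for "sampler": intermediate "pxjmibo", final "bijmopx".

bijmopx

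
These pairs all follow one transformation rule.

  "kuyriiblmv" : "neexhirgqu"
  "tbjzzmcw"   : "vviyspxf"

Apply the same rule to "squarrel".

wnnahomq

The transformation: shift every letter 4 places backward in the alphabet (wrapping around), then move the first 3 characters to the end (rotate left by 3).
Doing the same to "squarrel": "wnnahomq".
(Check on "tbjzzmcw": → "pxfvviys" → "vviyspxf" ✓)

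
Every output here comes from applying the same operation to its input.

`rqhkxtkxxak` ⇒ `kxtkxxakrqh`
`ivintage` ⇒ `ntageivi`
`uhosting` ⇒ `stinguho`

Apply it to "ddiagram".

Each output is the input with this applied: move the first 3 characters to the end (rotate left by 3).
Doing the same to "ddiagram": "agramddi".

agramddi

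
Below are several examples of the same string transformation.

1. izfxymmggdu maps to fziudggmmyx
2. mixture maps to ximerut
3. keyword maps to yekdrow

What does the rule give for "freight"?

Looking at the pairs, the operation is to move the first 3 characters to the end (rotate left by 3), then reverse the string.
Doing the same to "freight": "erfthgi".

erfthgi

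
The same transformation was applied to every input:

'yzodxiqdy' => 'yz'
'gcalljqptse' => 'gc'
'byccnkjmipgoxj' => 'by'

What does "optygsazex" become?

op

The transformation: keep only the first 2 characters.
For "optygsazex" the result is "op".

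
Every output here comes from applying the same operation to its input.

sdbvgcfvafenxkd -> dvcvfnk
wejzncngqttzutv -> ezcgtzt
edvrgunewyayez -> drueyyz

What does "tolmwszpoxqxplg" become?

Rule — keep every other character starting from the second (positions 2nd, 4th, 6th, ...).
So "tolmwszpoxqxplg" becomes "omspxxl".

omspxxl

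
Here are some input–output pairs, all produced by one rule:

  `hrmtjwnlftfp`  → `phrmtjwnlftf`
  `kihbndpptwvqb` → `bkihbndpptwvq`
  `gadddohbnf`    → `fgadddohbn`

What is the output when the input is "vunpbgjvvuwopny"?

In each case the input is transformed by: move the last character to the front.
Applying that to "vunpbgjvvuwopny" gives "yvunpbgjvvuwopn".

yvunpbgjvvuwopn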